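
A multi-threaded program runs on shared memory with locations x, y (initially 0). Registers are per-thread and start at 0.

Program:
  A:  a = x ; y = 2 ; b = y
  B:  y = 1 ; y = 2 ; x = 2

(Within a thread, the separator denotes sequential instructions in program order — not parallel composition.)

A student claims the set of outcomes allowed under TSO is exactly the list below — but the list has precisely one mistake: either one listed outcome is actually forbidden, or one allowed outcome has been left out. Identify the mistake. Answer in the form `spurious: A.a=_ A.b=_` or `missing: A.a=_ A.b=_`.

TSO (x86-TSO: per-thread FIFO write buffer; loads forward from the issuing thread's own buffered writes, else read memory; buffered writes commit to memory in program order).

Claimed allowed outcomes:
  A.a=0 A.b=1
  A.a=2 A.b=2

missing: A.a=0 A.b=2

outcome vector order: (A.a,A.b)
under TSO → (0,1); (0,2); (2,2)
TSO∖claimed = {(0,2)}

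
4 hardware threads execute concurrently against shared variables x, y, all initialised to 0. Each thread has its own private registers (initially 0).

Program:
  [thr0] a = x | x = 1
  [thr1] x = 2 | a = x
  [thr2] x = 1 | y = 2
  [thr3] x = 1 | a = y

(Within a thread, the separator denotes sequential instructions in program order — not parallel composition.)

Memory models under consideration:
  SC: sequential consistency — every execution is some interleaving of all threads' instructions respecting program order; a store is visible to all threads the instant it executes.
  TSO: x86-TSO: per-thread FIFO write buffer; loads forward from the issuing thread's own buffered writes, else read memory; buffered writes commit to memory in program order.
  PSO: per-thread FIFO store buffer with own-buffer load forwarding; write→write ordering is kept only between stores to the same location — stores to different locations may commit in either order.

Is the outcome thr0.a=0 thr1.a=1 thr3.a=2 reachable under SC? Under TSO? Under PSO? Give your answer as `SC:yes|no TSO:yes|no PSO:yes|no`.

SC:yes TSO:yes PSO:yes

outcome vector order: (thr0.a,thr1.a,thr3.a)
[SC] allowed = {010 012 020 022 110 112 120 122 210 212 220 222}
[TSO] allowed = {010 012 020 022 110 112 120 122 210 212 220 222}
[PSO] allowed = {010 012 020 022 110 112 120 122 210 212 220 222}
target 012 ∈ {SC,TSO,PSO}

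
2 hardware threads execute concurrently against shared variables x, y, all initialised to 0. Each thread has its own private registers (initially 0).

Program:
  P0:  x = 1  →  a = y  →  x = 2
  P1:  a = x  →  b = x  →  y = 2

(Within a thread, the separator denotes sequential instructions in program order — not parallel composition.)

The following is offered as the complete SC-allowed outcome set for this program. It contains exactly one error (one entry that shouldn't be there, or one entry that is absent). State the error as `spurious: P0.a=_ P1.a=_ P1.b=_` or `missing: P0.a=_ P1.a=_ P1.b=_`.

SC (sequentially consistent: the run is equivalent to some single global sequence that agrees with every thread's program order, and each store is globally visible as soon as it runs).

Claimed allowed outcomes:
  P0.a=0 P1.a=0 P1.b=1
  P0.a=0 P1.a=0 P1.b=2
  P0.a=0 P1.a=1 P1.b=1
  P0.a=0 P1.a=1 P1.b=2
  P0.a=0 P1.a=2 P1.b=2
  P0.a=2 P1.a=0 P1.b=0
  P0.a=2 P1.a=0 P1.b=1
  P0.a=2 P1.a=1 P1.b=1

missing: P0.a=0 P1.a=0 P1.b=0

outcome vector order: (P0.a,P1.a,P1.b)
SC: 9 outcomes — {(0,0,0) (0,0,1) (0,0,2) (0,1,1) (0,1,2) (0,2,2) (2,0,0) (2,0,1) (2,1,1)}
SC∖claimed = {(0,0,0)}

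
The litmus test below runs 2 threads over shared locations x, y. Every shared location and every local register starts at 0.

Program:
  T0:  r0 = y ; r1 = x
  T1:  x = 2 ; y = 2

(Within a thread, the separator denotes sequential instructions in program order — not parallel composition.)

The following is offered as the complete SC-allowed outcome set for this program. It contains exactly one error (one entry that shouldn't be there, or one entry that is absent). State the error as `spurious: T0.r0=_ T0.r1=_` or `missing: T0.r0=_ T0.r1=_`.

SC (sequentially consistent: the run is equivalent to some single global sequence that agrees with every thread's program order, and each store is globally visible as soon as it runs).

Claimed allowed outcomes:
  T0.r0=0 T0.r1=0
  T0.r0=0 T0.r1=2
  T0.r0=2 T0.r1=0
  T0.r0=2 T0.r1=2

spurious: T0.r0=2 T0.r1=0

outcome vector order: (T0.r0,T0.r1)
SC: 3 outcomes — {(0,0); (0,2); (2,2)}
claimed∖SC = {(2,0)}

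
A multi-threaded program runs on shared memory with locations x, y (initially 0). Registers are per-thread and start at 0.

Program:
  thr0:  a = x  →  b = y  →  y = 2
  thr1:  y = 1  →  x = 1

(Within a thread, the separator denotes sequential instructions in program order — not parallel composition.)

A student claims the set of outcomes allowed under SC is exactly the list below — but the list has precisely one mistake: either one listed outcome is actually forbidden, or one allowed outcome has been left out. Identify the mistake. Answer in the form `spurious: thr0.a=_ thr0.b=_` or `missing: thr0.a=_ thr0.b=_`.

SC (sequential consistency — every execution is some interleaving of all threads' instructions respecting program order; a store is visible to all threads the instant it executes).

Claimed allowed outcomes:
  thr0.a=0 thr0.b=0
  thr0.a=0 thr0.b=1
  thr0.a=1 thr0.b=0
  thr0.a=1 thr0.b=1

spurious: thr0.a=1 thr0.b=0

outcome vector order: (thr0.a,thr0.b)
SC: 3 outcomes — {00 01 11}
claimed∖SC = {10}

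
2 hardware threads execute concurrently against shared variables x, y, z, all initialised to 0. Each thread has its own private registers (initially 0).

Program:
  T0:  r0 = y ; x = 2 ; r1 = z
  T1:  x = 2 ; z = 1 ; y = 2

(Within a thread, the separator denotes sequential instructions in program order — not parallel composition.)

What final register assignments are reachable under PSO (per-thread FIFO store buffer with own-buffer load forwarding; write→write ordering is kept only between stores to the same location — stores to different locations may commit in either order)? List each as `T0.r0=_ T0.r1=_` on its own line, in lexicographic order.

T0.r0=0 T0.r1=0
T0.r0=0 T0.r1=1
T0.r0=2 T0.r1=0
T0.r0=2 T0.r1=1

outcome vector order: (T0.r0,T0.r1)
|PSO outcomes| = 4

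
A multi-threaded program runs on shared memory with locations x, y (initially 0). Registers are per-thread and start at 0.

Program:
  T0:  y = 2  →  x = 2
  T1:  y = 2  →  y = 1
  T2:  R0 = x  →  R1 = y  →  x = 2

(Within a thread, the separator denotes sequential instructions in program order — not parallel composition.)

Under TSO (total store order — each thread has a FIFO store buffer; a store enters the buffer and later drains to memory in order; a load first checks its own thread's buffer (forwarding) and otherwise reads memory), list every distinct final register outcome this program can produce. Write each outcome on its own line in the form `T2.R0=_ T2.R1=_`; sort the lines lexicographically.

T2.R0=0 T2.R1=0
T2.R0=0 T2.R1=1
T2.R0=0 T2.R1=2
T2.R0=2 T2.R1=1
T2.R0=2 T2.R1=2

outcome vector order: (T2.R0,T2.R1)
|TSO outcomes| = 5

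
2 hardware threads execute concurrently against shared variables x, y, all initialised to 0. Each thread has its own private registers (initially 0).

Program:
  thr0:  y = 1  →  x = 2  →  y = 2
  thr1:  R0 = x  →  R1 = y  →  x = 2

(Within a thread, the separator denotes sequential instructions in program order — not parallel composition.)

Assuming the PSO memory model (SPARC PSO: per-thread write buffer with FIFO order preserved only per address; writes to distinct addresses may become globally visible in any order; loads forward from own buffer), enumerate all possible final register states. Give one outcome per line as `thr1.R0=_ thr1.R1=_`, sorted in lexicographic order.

thr1.R0=0 thr1.R1=0
thr1.R0=0 thr1.R1=1
thr1.R0=0 thr1.R1=2
thr1.R0=2 thr1.R1=0
thr1.R0=2 thr1.R1=1
thr1.R0=2 thr1.R1=2

outcome vector order: (thr1.R0,thr1.R1)
|PSO outcomes| = 6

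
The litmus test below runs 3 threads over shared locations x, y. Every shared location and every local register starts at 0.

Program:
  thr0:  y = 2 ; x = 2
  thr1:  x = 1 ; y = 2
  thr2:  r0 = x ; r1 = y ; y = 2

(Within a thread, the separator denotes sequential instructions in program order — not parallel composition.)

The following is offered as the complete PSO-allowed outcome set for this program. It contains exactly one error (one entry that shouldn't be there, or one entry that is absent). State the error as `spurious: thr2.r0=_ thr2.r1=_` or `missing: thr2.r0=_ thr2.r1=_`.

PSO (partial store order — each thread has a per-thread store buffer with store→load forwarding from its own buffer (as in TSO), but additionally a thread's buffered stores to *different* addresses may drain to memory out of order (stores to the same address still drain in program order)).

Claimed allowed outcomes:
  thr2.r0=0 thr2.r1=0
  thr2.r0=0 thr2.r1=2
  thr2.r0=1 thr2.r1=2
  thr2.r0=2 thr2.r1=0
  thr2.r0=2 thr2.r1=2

missing: thr2.r0=1 thr2.r1=0

outcome vector order: (thr2.r0,thr2.r1)
under PSO → 0/0, 0/2, 1/0, 1/2, 2/0, 2/2
PSO∖claimed = {1/0}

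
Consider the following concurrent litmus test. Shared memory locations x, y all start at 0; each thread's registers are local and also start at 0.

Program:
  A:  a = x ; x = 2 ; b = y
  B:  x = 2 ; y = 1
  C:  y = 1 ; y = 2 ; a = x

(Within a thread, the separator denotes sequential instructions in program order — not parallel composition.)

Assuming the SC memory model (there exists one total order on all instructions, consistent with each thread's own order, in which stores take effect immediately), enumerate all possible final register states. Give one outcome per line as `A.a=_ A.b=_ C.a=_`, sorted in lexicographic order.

outcome vector order: (A.a,A.b,C.a)
|SC outcomes| = 10

A.a=0 A.b=0 C.a=2
A.a=0 A.b=1 C.a=0
A.a=0 A.b=1 C.a=2
A.a=0 A.b=2 C.a=0
A.a=0 A.b=2 C.a=2
A.a=2 A.b=0 C.a=2
A.a=2 A.b=1 C.a=0
A.a=2 A.b=1 C.a=2
A.a=2 A.b=2 C.a=0
A.a=2 A.b=2 C.a=2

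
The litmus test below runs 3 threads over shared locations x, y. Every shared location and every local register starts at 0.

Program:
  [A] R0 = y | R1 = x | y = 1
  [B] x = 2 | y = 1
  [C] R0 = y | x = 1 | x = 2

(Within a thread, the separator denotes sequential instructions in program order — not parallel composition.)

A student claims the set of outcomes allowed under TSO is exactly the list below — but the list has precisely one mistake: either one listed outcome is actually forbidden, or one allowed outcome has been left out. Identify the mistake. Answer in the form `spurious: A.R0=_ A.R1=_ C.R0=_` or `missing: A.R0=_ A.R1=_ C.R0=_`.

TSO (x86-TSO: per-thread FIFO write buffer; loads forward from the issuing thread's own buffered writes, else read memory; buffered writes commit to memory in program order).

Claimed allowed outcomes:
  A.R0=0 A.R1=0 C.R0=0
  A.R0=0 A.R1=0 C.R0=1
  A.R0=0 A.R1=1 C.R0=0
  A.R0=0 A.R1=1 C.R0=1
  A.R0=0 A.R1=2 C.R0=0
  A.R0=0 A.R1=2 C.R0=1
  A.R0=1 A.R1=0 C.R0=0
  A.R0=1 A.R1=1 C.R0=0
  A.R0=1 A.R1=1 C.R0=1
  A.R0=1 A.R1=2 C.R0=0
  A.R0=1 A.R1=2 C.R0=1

spurious: A.R0=1 A.R1=0 C.R0=0

outcome vector order: (A.R0,A.R1,C.R0)
TSO: 10 outcomes — {000; 001; 010; 011; 020; 021; 110; 111; 120; 121}
claimed∖TSO = {100}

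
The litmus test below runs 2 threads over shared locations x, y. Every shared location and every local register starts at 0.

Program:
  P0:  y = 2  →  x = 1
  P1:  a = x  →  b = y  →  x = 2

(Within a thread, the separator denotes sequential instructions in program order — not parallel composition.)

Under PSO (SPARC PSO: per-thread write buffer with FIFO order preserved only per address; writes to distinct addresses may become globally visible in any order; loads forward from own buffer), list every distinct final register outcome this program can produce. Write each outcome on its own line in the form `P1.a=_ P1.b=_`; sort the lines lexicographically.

outcome vector order: (P1.a,P1.b)
|PSO outcomes| = 4

P1.a=0 P1.b=0
P1.a=0 P1.b=2
P1.a=1 P1.b=0
P1.a=1 P1.b=2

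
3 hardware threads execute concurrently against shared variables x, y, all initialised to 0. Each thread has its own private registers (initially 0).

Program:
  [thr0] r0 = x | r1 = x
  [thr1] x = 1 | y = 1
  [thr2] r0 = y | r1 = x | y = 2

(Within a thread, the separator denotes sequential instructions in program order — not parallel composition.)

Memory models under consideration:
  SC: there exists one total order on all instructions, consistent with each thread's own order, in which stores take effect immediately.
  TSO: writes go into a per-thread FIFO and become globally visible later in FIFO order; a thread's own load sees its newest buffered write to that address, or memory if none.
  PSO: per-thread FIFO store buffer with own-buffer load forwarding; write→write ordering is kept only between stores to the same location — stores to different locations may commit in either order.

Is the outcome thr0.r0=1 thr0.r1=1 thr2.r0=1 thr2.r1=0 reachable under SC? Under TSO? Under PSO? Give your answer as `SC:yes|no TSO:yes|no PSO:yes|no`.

SC:no TSO:no PSO:yes

outcome vector order: (thr0.r0,thr0.r1,thr2.r0,thr2.r1)
under SC → 0/0/0/0 0/0/0/1 0/0/1/1 0/1/0/0 0/1/0/1 0/1/1/1 1/1/0/0 1/1/0/1 1/1/1/1
under TSO → 0/0/0/0 0/0/0/1 0/0/1/1 0/1/0/0 0/1/0/1 0/1/1/1 1/1/0/0 1/1/0/1 1/1/1/1
under PSO → 0/0/0/0 0/0/0/1 0/0/1/0 0/0/1/1 0/1/0/0 0/1/0/1 0/1/1/0 0/1/1/1 1/1/0/0 1/1/0/1 1/1/1/0 1/1/1/1
target 1/1/1/0 ∈ {PSO}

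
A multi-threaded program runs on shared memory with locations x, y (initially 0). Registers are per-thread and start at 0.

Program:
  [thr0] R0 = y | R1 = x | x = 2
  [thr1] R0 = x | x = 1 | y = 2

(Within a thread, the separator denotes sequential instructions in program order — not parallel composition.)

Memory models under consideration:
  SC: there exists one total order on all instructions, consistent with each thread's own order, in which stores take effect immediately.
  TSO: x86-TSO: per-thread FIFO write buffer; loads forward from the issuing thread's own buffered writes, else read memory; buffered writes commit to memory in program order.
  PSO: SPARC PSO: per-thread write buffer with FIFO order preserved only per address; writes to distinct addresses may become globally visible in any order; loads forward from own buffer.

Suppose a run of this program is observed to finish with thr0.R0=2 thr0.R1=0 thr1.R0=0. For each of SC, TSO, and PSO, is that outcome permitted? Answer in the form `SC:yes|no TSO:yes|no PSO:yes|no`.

outcome vector order: (thr0.R0,thr0.R1,thr1.R0)
[SC] allowed = {000, 002, 010, 210}
[TSO] allowed = {000, 002, 010, 210}
[PSO] allowed = {000, 002, 010, 200, 210}
target 200 ∈ {PSO}

SC:no TSO:no PSO:yes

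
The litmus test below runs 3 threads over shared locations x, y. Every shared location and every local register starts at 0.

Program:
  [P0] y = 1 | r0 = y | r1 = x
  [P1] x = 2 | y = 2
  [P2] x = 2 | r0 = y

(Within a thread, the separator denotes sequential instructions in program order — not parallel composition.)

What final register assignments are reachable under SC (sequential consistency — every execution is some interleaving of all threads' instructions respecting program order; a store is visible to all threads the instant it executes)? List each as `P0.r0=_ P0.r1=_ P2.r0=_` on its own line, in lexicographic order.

outcome vector order: (P0.r0,P0.r1,P2.r0)
|SC outcomes| = 8

P0.r0=1 P0.r1=0 P2.r0=1
P0.r0=1 P0.r1=0 P2.r0=2
P0.r0=1 P0.r1=2 P2.r0=0
P0.r0=1 P0.r1=2 P2.r0=1
P0.r0=1 P0.r1=2 P2.r0=2
P0.r0=2 P0.r1=2 P2.r0=0
P0.r0=2 P0.r1=2 P2.r0=1
P0.r0=2 P0.r1=2 P2.r0=2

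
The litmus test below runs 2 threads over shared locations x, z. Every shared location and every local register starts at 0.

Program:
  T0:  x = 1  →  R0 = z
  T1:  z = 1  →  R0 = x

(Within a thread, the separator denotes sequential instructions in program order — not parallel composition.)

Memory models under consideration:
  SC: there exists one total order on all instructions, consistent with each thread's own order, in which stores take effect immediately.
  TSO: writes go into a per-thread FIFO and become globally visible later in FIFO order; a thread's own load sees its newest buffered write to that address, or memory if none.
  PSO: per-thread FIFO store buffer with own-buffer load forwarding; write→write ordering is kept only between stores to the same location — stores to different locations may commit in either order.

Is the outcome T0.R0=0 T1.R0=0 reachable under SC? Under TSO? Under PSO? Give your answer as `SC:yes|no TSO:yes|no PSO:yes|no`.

outcome vector order: (T0.R0,T1.R0)
SC (3): 01 10 11
TSO (4): 00 01 10 11
PSO (4): 00 01 10 11
target 00 ∈ {TSO,PSO}

SC:no TSO:yes PSO:yes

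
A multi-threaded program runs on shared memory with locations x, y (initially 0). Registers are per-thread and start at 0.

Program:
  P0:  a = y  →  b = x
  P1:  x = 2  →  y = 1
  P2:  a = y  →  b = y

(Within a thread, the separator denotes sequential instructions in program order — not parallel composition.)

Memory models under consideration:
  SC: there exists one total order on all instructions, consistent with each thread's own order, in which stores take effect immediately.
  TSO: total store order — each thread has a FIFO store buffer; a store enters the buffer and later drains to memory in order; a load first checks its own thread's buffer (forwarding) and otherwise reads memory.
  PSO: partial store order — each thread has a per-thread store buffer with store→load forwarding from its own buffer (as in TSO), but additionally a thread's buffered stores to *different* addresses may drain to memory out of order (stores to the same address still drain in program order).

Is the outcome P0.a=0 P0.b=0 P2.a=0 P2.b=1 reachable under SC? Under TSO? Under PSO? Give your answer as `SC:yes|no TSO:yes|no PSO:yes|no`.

SC:yes TSO:yes PSO:yes

outcome vector order: (P0.a,P0.b,P2.a,P2.b)
SC (9): (0,0,0,0); (0,0,0,1); (0,0,1,1); (0,2,0,0); (0,2,0,1); (0,2,1,1); (1,2,0,0); (1,2,0,1); (1,2,1,1)
TSO (9): (0,0,0,0); (0,0,0,1); (0,0,1,1); (0,2,0,0); (0,2,0,1); (0,2,1,1); (1,2,0,0); (1,2,0,1); (1,2,1,1)
PSO (12): (0,0,0,0); (0,0,0,1); (0,0,1,1); (0,2,0,0); (0,2,0,1); (0,2,1,1); (1,0,0,0); (1,0,0,1); (1,0,1,1); (1,2,0,0); (1,2,0,1); (1,2,1,1)
target (0,0,0,1) ∈ {SC,TSO,PSO}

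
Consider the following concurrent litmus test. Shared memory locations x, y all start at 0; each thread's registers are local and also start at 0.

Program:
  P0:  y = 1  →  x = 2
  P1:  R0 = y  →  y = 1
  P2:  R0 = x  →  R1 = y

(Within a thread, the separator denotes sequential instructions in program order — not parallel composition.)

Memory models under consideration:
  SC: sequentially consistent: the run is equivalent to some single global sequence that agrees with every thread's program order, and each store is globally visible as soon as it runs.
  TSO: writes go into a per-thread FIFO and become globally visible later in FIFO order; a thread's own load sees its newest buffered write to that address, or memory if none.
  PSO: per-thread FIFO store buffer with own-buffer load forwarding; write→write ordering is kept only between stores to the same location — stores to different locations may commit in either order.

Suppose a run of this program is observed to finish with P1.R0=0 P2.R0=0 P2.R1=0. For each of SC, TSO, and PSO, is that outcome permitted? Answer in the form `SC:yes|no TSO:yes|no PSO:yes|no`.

SC:yes TSO:yes PSO:yes

outcome vector order: (P1.R0,P2.R0,P2.R1)
under SC → 0/0/0; 0/0/1; 0/2/1; 1/0/0; 1/0/1; 1/2/1
under TSO → 0/0/0; 0/0/1; 0/2/1; 1/0/0; 1/0/1; 1/2/1
under PSO → 0/0/0; 0/0/1; 0/2/0; 0/2/1; 1/0/0; 1/0/1; 1/2/0; 1/2/1
target 0/0/0 ∈ {SC,TSO,PSO}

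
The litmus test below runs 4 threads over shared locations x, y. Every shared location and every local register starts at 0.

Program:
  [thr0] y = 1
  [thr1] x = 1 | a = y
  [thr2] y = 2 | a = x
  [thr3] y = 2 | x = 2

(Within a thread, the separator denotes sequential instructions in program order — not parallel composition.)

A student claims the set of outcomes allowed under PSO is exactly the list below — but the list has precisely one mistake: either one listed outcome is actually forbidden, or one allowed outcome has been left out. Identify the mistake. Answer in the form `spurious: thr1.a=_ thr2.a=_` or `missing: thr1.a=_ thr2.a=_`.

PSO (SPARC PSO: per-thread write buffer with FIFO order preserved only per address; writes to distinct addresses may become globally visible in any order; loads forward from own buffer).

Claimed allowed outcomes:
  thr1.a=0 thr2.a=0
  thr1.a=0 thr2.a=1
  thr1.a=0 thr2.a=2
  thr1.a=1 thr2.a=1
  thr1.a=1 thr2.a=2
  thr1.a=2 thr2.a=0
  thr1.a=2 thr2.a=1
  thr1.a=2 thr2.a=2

missing: thr1.a=1 thr2.a=0

outcome vector order: (thr1.a,thr2.a)
under PSO → (0,0), (0,1), (0,2), (1,0), (1,1), (1,2), (2,0), (2,1), (2,2)
PSO∖claimed = {(1,0)}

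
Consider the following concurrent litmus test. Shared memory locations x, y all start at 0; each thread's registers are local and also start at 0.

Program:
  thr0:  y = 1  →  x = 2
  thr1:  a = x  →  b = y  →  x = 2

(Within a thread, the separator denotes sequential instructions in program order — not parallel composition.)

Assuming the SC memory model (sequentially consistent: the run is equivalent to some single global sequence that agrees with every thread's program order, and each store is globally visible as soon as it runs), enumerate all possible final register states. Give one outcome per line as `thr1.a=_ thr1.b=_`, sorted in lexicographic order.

thr1.a=0 thr1.b=0
thr1.a=0 thr1.b=1
thr1.a=2 thr1.b=1

outcome vector order: (thr1.a,thr1.b)
|SC outcomes| = 3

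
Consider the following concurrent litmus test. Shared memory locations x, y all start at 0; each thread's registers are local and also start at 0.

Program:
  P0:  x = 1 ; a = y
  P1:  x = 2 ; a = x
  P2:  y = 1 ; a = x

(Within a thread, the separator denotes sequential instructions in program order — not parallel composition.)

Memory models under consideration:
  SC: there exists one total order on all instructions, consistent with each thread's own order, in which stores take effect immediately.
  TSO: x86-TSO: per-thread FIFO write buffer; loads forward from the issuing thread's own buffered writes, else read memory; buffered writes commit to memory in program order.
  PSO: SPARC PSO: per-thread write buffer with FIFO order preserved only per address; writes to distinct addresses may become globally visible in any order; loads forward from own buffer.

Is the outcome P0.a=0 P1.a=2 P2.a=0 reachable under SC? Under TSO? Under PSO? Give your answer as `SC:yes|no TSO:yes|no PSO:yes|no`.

SC:no TSO:yes PSO:yes

outcome vector order: (P0.a,P1.a,P2.a)
under SC → 011, 021, 022, 110, 111, 112, 120, 121, 122
under TSO → 010, 011, 012, 020, 021, 022, 110, 111, 112, 120, 121, 122
under PSO → 010, 011, 012, 020, 021, 022, 110, 111, 112, 120, 121, 122
target 020 ∈ {TSO,PSO}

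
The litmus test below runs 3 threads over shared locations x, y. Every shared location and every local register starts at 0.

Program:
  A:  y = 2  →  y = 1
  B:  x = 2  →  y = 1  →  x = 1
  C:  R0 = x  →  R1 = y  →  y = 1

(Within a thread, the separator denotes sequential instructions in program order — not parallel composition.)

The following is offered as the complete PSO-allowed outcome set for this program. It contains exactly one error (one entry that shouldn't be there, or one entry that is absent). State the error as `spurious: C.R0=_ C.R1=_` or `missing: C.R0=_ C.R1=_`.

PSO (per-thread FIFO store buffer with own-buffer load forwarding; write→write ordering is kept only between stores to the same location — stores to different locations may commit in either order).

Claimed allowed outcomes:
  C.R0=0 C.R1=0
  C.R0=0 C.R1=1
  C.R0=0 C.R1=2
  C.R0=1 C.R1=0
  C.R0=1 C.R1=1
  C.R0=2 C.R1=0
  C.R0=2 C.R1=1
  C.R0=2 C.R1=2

missing: C.R0=1 C.R1=2

outcome vector order: (C.R0,C.R1)
under PSO → 00, 01, 02, 10, 11, 12, 20, 21, 22
PSO∖claimed = {12}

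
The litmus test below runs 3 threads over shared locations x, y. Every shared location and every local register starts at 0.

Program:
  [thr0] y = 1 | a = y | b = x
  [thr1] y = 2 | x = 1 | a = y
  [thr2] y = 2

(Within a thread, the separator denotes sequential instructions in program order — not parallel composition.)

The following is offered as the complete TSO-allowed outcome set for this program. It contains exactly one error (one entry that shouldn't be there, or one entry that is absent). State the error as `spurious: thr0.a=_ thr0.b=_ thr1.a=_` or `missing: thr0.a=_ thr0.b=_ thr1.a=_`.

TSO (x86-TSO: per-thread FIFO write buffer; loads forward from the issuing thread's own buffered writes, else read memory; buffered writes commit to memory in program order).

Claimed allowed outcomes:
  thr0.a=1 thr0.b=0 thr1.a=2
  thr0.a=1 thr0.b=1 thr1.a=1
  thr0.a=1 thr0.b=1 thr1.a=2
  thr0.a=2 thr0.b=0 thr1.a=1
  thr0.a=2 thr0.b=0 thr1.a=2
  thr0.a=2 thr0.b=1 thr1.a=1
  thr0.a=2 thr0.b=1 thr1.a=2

missing: thr0.a=1 thr0.b=0 thr1.a=1

outcome vector order: (thr0.a,thr0.b,thr1.a)
TSO: 8 outcomes — {101, 102, 111, 112, 201, 202, 211, 212}
TSO∖claimed = {101}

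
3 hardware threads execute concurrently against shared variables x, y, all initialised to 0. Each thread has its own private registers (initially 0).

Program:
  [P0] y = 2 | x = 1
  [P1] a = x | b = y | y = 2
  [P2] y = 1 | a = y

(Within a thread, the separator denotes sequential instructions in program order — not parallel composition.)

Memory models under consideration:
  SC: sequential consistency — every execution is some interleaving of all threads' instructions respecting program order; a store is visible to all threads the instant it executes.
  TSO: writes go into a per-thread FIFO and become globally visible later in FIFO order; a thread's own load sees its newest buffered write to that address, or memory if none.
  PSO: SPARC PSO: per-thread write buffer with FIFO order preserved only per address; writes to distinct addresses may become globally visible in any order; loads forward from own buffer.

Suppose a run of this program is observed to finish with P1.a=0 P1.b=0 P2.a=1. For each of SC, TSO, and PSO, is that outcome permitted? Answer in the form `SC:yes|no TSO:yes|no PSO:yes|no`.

outcome vector order: (P1.a,P1.b,P2.a)
under SC → (0,0,1), (0,0,2), (0,1,1), (0,1,2), (0,2,1), (0,2,2), (1,1,1), (1,1,2), (1,2,1), (1,2,2)
under TSO → (0,0,1), (0,0,2), (0,1,1), (0,1,2), (0,2,1), (0,2,2), (1,1,1), (1,1,2), (1,2,1), (1,2,2)
under PSO → (0,0,1), (0,0,2), (0,1,1), (0,1,2), (0,2,1), (0,2,2), (1,0,1), (1,0,2), (1,1,1), (1,1,2), (1,2,1), (1,2,2)
target (0,0,1) ∈ {SC,TSO,PSO}

SC:yes TSO:yes PSO:yes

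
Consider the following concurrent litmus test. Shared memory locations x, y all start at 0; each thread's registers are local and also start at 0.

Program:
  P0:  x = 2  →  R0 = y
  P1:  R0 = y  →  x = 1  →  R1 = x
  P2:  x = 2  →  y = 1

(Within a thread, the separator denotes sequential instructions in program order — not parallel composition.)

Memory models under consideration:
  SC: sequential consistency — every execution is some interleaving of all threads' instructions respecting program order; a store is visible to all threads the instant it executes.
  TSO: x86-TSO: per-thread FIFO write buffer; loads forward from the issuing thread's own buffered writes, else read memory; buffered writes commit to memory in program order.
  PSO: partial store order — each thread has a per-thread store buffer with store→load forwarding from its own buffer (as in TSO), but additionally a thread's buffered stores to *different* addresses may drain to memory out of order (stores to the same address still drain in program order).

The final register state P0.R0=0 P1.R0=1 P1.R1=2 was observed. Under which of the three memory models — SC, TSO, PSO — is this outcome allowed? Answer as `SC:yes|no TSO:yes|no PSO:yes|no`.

outcome vector order: (P0.R0,P1.R0,P1.R1)
SC: 7 outcomes — {<0 0 1> <0 0 2> <0 1 1> <1 0 1> <1 0 2> <1 1 1> <1 1 2>}
TSO: 8 outcomes — {<0 0 1> <0 0 2> <0 1 1> <0 1 2> <1 0 1> <1 0 2> <1 1 1> <1 1 2>}
PSO: 8 outcomes — {<0 0 1> <0 0 2> <0 1 1> <0 1 2> <1 0 1> <1 0 2> <1 1 1> <1 1 2>}
target <0 1 2> ∈ {TSO,PSO}

SC:no TSO:yes PSO:yes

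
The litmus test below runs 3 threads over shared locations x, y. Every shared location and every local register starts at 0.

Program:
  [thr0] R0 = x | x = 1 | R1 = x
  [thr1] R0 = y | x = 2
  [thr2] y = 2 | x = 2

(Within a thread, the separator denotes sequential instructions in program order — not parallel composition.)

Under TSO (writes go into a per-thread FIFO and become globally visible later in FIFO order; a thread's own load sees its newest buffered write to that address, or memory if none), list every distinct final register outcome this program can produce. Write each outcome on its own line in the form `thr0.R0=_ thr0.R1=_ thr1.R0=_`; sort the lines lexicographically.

outcome vector order: (thr0.R0,thr0.R1,thr1.R0)
|TSO outcomes| = 8

thr0.R0=0 thr0.R1=1 thr1.R0=0
thr0.R0=0 thr0.R1=1 thr1.R0=2
thr0.R0=0 thr0.R1=2 thr1.R0=0
thr0.R0=0 thr0.R1=2 thr1.R0=2
thr0.R0=2 thr0.R1=1 thr1.R0=0
thr0.R0=2 thr0.R1=1 thr1.R0=2
thr0.R0=2 thr0.R1=2 thr1.R0=0
thr0.R0=2 thr0.R1=2 thr1.R0=2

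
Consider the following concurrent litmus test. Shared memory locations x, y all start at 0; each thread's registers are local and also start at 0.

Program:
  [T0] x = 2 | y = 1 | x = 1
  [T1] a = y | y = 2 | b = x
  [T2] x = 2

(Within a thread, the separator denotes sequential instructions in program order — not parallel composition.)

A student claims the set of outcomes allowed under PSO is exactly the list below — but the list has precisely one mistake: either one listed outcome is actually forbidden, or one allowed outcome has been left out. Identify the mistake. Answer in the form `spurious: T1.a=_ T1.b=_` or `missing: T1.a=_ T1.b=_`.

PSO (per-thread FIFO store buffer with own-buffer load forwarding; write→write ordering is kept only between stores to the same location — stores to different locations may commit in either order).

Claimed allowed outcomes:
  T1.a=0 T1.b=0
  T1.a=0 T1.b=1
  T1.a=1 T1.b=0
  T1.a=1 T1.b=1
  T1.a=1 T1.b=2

outcome vector order: (T1.a,T1.b)
PSO (6): (0,0); (0,1); (0,2); (1,0); (1,1); (1,2)
PSO∖claimed = {(0,2)}

missing: T1.a=0 T1.b=2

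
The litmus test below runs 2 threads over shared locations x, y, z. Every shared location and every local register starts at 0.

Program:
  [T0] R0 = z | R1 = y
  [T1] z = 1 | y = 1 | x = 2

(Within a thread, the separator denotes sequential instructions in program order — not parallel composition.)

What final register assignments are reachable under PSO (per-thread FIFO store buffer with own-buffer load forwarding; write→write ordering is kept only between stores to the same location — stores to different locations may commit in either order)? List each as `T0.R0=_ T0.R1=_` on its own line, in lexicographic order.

outcome vector order: (T0.R0,T0.R1)
|PSO outcomes| = 4

T0.R0=0 T0.R1=0
T0.R0=0 T0.R1=1
T0.R0=1 T0.R1=0
T0.R0=1 T0.R1=1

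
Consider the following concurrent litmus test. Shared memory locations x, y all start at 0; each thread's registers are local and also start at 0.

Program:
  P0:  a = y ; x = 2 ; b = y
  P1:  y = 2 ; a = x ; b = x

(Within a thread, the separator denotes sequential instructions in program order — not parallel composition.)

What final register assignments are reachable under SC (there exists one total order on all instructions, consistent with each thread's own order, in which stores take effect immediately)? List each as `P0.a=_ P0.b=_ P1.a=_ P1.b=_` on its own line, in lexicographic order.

outcome vector order: (P0.a,P0.b,P1.a,P1.b)
|SC outcomes| = 7

P0.a=0 P0.b=0 P1.a=2 P1.b=2
P0.a=0 P0.b=2 P1.a=0 P1.b=0
P0.a=0 P0.b=2 P1.a=0 P1.b=2
P0.a=0 P0.b=2 P1.a=2 P1.b=2
P0.a=2 P0.b=2 P1.a=0 P1.b=0
P0.a=2 P0.b=2 P1.a=0 P1.b=2
P0.a=2 P0.b=2 P1.a=2 P1.b=2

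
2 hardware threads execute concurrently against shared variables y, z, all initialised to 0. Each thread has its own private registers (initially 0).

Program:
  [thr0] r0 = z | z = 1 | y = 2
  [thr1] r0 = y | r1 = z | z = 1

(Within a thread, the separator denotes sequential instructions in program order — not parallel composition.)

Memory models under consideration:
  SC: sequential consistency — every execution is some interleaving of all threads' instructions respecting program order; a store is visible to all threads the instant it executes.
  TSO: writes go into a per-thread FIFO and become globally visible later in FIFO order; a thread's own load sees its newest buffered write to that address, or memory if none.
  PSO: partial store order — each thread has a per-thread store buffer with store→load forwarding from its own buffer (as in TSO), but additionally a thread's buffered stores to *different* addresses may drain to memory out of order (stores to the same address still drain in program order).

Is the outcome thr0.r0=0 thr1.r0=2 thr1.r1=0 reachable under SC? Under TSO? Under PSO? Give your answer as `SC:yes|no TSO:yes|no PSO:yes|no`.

outcome vector order: (thr0.r0,thr1.r0,thr1.r1)
SC: 4 outcomes — {0/0/0, 0/0/1, 0/2/1, 1/0/0}
TSO: 4 outcomes — {0/0/0, 0/0/1, 0/2/1, 1/0/0}
PSO: 5 outcomes — {0/0/0, 0/0/1, 0/2/0, 0/2/1, 1/0/0}
target 0/2/0 ∈ {PSO}

SC:no TSO:no PSO:yes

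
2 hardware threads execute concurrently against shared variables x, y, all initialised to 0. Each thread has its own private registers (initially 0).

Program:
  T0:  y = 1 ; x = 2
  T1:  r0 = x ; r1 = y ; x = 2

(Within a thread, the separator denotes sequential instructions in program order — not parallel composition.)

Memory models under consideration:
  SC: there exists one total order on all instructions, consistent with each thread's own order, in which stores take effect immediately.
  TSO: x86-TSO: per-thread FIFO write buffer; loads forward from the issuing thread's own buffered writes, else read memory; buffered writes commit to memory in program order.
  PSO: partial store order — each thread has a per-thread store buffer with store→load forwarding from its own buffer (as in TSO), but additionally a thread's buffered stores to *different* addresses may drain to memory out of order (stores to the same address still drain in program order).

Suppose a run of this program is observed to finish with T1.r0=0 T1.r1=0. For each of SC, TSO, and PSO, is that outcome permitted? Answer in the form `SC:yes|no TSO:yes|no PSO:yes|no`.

outcome vector order: (T1.r0,T1.r1)
under SC → 00; 01; 21
under TSO → 00; 01; 21
under PSO → 00; 01; 20; 21
target 00 ∈ {SC,TSO,PSO}

SC:yes TSO:yes PSO:yes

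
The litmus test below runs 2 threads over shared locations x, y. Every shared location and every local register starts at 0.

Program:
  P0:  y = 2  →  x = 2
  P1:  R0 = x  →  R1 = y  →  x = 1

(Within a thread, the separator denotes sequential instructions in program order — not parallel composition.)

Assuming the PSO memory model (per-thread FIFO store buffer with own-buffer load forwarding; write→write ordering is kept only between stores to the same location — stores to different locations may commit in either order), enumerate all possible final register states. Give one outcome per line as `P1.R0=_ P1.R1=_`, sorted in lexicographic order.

outcome vector order: (P1.R0,P1.R1)
|PSO outcomes| = 4

P1.R0=0 P1.R1=0
P1.R0=0 P1.R1=2
P1.R0=2 P1.R1=0
P1.R0=2 P1.R1=2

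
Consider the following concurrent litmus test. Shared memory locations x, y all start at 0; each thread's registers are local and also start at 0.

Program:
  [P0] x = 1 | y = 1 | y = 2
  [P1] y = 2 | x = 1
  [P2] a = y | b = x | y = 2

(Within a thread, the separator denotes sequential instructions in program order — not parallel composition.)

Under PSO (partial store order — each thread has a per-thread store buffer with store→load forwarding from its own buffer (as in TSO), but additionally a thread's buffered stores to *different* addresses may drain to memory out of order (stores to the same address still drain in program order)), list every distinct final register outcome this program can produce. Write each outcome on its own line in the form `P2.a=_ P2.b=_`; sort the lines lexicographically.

P2.a=0 P2.b=0
P2.a=0 P2.b=1
P2.a=1 P2.b=0
P2.a=1 P2.b=1
P2.a=2 P2.b=0
P2.a=2 P2.b=1

outcome vector order: (P2.a,P2.b)
|PSO outcomes| = 6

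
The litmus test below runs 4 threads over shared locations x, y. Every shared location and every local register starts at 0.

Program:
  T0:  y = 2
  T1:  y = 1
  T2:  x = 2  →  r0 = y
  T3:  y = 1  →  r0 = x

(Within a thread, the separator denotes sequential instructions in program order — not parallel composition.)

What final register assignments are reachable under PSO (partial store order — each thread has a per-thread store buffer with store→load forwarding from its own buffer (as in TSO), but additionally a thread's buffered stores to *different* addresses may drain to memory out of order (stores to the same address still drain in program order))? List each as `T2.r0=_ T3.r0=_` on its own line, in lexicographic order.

T2.r0=0 T3.r0=0
T2.r0=0 T3.r0=2
T2.r0=1 T3.r0=0
T2.r0=1 T3.r0=2
T2.r0=2 T3.r0=0
T2.r0=2 T3.r0=2

outcome vector order: (T2.r0,T3.r0)
|PSO outcomes| = 6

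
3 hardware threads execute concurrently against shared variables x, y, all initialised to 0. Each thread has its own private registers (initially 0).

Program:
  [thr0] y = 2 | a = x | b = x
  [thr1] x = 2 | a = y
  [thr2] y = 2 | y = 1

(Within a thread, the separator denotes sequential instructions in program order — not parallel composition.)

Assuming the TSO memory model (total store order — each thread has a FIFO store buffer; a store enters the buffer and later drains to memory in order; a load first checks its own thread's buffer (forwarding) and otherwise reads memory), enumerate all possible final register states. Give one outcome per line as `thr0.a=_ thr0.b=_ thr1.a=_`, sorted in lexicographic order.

thr0.a=0 thr0.b=0 thr1.a=0
thr0.a=0 thr0.b=0 thr1.a=1
thr0.a=0 thr0.b=0 thr1.a=2
thr0.a=0 thr0.b=2 thr1.a=0
thr0.a=0 thr0.b=2 thr1.a=1
thr0.a=0 thr0.b=2 thr1.a=2
thr0.a=2 thr0.b=2 thr1.a=0
thr0.a=2 thr0.b=2 thr1.a=1
thr0.a=2 thr0.b=2 thr1.a=2

outcome vector order: (thr0.a,thr0.b,thr1.a)
|TSO outcomes| = 9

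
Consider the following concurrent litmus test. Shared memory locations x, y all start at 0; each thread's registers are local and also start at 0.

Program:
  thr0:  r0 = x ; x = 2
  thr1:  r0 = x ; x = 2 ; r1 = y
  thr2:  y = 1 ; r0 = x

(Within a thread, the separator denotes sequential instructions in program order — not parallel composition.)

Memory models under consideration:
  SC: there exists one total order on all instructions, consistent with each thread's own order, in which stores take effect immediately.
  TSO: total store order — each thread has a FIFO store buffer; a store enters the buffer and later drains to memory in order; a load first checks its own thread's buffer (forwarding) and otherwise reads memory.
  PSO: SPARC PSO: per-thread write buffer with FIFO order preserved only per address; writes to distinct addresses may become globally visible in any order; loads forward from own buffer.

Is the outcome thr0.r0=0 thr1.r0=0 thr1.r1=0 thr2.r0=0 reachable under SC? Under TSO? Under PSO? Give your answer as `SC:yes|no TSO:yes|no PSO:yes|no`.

outcome vector order: (thr0.r0,thr1.r0,thr1.r1,thr2.r0)
SC: 9 outcomes — {0/0/0/2, 0/0/1/0, 0/0/1/2, 0/2/0/2, 0/2/1/0, 0/2/1/2, 2/0/0/2, 2/0/1/0, 2/0/1/2}
TSO: 12 outcomes — {0/0/0/0, 0/0/0/2, 0/0/1/0, 0/0/1/2, 0/2/0/0, 0/2/0/2, 0/2/1/0, 0/2/1/2, 2/0/0/0, 2/0/0/2, 2/0/1/0, 2/0/1/2}
PSO: 12 outcomes — {0/0/0/0, 0/0/0/2, 0/0/1/0, 0/0/1/2, 0/2/0/0, 0/2/0/2, 0/2/1/0, 0/2/1/2, 2/0/0/0, 2/0/0/2, 2/0/1/0, 2/0/1/2}
target 0/0/0/0 ∈ {TSO,PSO}

SC:no TSO:yes PSO:yes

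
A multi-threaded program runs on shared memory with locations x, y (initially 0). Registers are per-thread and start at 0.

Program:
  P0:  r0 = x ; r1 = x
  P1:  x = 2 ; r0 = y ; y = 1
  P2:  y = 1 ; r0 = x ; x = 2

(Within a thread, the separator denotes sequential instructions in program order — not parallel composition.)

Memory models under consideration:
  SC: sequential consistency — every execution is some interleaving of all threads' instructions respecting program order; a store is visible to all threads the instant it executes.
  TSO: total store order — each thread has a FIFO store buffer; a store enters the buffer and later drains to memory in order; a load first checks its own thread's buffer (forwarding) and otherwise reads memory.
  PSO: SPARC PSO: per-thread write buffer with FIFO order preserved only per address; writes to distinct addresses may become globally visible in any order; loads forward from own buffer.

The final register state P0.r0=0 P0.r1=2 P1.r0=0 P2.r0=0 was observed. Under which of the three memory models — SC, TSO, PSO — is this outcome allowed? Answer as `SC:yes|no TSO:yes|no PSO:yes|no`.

SC:no TSO:yes PSO:yes

outcome vector order: (P0.r0,P0.r1,P1.r0,P2.r0)
under SC → 0002, 0010, 0012, 0202, 0210, 0212, 2202, 2210, 2212
under TSO → 0000, 0002, 0010, 0012, 0200, 0202, 0210, 0212, 2200, 2202, 2210, 2212
under PSO → 0000, 0002, 0010, 0012, 0200, 0202, 0210, 0212, 2200, 2202, 2210, 2212
target 0200 ∈ {TSO,PSO}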